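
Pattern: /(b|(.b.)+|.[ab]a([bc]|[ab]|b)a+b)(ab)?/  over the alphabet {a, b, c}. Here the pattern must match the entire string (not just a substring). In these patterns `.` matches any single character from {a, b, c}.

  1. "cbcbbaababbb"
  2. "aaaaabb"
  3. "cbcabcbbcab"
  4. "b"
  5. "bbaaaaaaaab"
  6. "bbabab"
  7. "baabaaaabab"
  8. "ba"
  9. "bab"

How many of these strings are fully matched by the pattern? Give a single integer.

1 → match
2 → no match
3 → match
4 → match
5 → match
6 → match
7 → match
8 → no match
9 → match
Total matched: 7

7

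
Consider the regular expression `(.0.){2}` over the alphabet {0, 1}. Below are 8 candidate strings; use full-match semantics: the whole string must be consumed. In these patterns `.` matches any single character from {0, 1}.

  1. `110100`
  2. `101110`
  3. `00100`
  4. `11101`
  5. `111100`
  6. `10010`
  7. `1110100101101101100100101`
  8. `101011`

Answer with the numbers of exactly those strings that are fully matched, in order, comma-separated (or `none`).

none

1. `110100` → no match
2. `101110` → no match
3. `00100` → no match
4. `11101` → no match
5. `111100` → no match
6. `10010` → no match
7 → no match
8. `101011` → no match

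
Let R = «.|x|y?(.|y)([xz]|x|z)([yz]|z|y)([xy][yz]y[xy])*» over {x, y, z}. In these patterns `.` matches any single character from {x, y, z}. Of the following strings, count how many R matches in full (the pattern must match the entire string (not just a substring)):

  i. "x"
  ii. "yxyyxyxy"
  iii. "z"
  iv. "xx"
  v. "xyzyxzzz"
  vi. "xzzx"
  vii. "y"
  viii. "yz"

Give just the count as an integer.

i → match
ii → no match
iii → match
iv → no match
v → no match
vi → no match
vii → match
viii → no match
Total matched: 3

3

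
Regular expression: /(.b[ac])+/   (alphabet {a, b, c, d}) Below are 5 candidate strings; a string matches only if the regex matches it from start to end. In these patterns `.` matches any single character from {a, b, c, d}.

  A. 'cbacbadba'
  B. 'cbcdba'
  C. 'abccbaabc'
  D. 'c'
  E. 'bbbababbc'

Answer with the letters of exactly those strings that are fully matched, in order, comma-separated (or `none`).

A, B, C

A. 'cbacbadba' → match
B. 'cbcdba' → match
C. 'abccbaabc' → match
D. 'c' → no match
E. 'bbbababbc' → no match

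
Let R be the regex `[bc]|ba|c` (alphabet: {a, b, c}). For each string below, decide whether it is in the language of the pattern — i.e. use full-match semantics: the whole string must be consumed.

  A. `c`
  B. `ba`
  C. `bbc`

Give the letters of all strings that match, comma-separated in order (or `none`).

A → match
B → match
C → no match

A, B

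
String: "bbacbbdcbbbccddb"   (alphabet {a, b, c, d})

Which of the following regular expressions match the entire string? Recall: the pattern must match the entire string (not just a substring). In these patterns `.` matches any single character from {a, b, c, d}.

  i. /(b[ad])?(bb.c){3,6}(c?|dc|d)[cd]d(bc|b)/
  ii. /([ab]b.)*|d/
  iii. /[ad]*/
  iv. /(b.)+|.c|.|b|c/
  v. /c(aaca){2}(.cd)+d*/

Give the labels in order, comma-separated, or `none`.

i → match
ii → no match
iii → no match
iv → no match
v → no match — must start with "caaca"

i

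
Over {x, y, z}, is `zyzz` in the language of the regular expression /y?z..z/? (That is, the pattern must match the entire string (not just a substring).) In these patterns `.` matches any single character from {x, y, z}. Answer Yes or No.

Yes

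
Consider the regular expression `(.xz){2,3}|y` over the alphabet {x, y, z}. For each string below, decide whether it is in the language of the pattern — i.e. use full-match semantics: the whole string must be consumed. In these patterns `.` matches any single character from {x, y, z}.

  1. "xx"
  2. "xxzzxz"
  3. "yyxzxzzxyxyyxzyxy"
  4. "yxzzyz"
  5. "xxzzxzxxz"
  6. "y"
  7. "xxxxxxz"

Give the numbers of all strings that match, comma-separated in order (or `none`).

1 → no match
2 → match
3 → no match
4 → no match
5 → match
6 → match
7 → no match

2, 5, 6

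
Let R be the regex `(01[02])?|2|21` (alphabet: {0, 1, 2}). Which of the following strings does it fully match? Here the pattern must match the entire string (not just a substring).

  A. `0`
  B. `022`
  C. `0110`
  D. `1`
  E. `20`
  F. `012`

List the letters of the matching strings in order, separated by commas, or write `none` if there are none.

A → no match
B → no match
C → no match
D → no match
E → no match
F → match

F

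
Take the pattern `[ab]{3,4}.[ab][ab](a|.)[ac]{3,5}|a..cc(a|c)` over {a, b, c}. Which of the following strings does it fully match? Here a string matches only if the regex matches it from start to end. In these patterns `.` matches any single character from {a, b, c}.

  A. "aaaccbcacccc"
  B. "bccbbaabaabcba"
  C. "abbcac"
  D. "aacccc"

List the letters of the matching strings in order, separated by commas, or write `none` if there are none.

A → no match
B → no match
C → no match
D → match

D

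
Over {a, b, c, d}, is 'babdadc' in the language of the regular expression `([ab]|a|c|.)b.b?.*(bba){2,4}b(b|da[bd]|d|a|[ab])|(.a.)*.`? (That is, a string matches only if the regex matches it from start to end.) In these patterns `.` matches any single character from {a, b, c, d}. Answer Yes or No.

Yes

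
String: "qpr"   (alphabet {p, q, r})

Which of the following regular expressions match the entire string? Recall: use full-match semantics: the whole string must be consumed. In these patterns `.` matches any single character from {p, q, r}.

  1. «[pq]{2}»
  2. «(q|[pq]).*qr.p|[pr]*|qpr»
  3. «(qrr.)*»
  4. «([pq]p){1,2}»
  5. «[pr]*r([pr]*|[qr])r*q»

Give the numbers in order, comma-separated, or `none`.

2

1 → no match
2 → match
3 → no match
4 → no match — must end with "p"
5 → no match — must end with "q"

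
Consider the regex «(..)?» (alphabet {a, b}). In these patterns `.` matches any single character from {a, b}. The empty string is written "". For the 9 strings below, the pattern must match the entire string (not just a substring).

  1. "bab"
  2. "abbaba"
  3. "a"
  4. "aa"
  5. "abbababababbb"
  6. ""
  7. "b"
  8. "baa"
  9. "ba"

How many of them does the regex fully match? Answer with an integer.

3

1. "bab" → no match
2. "abbaba" → no match
3. "a" → no match
4. "aa" → match
5 → no match
6. "" → match
7. "b" → no match
8. "baa" → no match
9. "ba" → match
Total matched: 3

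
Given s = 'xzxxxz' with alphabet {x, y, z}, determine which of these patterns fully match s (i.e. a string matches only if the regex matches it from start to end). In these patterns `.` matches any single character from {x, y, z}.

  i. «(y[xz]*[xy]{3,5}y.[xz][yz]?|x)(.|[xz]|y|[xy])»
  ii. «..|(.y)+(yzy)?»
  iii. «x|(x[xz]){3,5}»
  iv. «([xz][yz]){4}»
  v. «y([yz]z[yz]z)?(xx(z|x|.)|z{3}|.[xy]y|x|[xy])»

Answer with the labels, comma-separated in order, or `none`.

iii

i → no match
ii → no match
iii → match
iv → no match
v → no match — must start with 'y'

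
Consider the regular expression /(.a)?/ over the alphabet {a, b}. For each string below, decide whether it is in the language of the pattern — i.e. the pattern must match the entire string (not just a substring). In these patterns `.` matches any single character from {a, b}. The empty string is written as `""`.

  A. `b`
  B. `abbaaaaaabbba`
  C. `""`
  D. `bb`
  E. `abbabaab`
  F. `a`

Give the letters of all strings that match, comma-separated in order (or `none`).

A → no match
B → no match
C → match
D → no match
E → no match
F → no match

C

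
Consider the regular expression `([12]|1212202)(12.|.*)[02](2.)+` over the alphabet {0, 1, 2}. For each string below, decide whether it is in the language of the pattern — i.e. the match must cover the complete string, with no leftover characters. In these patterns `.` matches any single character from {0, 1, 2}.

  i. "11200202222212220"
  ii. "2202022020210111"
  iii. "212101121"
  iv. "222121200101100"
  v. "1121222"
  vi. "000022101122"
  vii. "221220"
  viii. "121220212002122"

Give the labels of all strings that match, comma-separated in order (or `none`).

i → match
ii → no match
iii → no match
iv → no match
v → match
vi → no match
vii → match
viii → match

i, v, vii, viii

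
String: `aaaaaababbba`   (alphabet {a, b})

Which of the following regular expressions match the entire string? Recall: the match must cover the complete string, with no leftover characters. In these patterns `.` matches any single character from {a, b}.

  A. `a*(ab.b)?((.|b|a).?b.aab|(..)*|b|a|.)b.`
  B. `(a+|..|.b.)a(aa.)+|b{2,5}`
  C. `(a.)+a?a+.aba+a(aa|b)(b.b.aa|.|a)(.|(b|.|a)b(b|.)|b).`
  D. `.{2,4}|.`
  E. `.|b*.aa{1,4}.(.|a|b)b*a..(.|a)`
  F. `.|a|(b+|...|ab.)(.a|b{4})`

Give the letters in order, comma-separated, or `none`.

A → match
B → no match
C → no match
D → no match
E → no match
F → no match

A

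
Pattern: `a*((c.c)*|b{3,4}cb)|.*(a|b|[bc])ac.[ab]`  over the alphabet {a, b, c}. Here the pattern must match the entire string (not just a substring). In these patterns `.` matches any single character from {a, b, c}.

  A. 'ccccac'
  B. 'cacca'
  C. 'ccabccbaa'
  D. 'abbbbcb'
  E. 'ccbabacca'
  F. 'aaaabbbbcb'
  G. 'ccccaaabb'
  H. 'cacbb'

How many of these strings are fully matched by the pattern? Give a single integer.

A. 'ccccac' → match
B. 'cacca' → match
C. 'ccabccbaa' → no match
D. 'abbbbcb' → match
E. 'ccbabacca' → match
F. 'aaaabbbbcb' → match
G. 'ccccaaabb' → no match
H. 'cacbb' → match
Total matched: 6

6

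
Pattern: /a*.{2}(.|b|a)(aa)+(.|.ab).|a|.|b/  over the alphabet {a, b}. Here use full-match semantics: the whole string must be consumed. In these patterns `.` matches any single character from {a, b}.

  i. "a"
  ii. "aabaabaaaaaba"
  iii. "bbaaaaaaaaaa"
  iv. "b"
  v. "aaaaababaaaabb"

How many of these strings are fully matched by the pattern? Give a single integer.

3

i → match
ii → no match
iii → no match
iv → match
v → match
Total matched: 3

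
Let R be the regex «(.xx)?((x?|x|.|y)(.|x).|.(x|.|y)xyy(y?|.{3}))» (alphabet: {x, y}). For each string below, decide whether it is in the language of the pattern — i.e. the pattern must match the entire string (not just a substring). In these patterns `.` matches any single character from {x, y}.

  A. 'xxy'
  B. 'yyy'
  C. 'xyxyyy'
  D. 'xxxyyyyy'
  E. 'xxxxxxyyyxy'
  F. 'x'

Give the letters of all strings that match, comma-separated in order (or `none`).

A, B, C, D, E

A → match
B → match
C → match
D → match
E → match
F → no match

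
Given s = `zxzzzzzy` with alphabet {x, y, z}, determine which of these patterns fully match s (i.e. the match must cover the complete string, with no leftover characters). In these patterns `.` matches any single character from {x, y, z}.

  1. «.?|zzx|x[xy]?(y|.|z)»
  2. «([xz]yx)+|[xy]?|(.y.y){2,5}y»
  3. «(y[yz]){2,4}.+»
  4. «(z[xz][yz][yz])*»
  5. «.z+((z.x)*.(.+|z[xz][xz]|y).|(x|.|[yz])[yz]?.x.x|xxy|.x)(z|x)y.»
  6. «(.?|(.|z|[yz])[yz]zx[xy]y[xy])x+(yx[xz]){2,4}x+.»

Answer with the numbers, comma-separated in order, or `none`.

4

1 → no match
2 → no match
3 → no match — must start with `y`
4 → match
5 → no match
6 → no match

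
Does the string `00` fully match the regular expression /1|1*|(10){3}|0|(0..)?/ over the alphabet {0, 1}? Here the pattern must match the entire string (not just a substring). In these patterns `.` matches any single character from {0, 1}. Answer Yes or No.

No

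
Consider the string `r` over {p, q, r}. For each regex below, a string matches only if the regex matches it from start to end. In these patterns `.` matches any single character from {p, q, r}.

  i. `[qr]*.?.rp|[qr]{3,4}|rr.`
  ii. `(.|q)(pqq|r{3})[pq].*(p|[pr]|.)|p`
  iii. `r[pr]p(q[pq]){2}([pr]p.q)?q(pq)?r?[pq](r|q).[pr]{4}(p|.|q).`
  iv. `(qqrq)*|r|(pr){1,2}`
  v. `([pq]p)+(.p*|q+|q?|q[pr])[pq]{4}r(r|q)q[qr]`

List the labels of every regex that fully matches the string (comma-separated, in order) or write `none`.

iv

i → no match
ii → no match
iii → no match
iv → match
v → no match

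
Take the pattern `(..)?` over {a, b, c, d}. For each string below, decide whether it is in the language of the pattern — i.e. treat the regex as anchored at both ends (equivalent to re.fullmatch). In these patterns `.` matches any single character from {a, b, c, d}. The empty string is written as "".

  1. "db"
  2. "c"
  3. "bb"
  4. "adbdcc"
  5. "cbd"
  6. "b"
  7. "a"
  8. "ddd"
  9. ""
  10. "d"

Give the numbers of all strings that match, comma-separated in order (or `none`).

1, 3, 9

1. "db" → match
2. "c" → no match
3. "bb" → match
4. "adbdcc" → no match
5. "cbd" → no match
6. "b" → no match
7. "a" → no match
8. "ddd" → no match
9. "" → match
10. "d" → no match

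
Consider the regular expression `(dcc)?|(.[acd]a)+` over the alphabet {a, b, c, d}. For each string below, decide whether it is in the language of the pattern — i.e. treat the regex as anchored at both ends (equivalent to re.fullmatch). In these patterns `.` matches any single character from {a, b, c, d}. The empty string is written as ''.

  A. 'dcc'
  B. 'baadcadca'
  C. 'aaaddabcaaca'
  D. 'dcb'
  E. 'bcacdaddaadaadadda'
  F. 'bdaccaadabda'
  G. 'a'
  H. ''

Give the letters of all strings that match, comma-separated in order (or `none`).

A, B, C, E, F, H

A. 'dcc' → match
B. 'baadcadca' → match
C. 'aaaddabcaaca' → match
D. 'dcb' → no match
E → match
F. 'bdaccaadabda' → match
G. 'a' → no match
H. '' → match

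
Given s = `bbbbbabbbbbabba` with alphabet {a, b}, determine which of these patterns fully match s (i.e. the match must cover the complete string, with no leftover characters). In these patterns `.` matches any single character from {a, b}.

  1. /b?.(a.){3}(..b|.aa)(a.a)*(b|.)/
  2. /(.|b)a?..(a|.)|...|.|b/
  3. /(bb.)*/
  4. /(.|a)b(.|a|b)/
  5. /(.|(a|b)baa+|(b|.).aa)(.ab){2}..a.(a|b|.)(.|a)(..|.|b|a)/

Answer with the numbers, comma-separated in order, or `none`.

3

1 → no match
2 → no match
3 → match
4 → no match
5 → no match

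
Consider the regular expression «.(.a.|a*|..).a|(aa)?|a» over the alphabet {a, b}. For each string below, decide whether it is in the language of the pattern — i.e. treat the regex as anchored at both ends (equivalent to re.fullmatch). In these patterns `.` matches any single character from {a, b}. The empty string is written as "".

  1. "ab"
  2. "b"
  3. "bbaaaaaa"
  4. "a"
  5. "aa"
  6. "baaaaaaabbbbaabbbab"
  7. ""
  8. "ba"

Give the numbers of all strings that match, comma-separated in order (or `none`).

1 → no match
2 → no match
3 → no match
4 → match
5 → match
6 → no match
7 → match
8 → no match

4, 5, 7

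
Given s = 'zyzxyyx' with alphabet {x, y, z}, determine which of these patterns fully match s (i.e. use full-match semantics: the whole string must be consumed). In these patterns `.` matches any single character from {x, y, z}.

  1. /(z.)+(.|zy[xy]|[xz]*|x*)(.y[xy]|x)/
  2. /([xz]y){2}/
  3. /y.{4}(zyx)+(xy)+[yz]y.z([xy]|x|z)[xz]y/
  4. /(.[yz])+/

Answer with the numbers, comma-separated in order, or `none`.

1

1 → match
2 → no match — must end with 'y'
3 → no match — must start with 'y'
4 → no match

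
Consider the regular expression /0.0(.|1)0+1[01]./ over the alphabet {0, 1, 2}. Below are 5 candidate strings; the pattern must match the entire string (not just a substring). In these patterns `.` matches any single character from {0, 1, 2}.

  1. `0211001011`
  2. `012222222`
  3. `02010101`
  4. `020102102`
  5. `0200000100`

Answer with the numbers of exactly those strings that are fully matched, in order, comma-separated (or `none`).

3, 5

1 → no match
2 → no match
3 → match
4 → no match
5 → match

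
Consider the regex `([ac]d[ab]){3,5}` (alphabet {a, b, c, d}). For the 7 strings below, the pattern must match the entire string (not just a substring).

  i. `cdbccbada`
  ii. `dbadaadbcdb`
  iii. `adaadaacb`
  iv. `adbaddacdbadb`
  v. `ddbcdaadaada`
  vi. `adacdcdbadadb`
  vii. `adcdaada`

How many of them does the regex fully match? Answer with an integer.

i → no match
ii → no match
iii → no match
iv → no match
v → no match
vi → no match
vii → no match
Total matched: 0

0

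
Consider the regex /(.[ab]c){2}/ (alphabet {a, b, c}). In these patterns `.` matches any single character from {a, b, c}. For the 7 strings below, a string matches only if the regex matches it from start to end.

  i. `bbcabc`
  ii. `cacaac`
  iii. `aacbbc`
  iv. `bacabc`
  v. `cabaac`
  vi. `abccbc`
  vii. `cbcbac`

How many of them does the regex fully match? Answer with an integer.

6

i → match
ii → match
iii → match
iv → match
v → no match
vi → match
vii → match
Total matched: 6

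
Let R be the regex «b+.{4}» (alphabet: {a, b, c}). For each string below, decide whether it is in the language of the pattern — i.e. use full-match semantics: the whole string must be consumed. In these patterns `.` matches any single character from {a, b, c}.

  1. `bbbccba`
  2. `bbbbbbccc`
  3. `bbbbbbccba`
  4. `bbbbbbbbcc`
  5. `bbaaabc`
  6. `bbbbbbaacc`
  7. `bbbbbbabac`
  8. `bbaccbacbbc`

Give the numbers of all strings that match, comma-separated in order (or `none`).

1 → match
2 → match
3 → match
4 → match
5 → no match
6 → match
7 → match
8 → no match

1, 2, 3, 4, 6, 7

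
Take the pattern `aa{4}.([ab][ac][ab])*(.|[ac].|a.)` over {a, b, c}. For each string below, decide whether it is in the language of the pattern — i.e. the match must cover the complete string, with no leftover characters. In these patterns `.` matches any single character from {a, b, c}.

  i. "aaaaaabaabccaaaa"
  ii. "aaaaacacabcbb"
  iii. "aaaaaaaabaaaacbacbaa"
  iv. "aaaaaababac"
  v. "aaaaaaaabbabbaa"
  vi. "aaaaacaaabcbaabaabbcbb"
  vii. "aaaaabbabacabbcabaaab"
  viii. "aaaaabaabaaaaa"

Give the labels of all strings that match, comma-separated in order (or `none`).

ii, iii, iv, vi, viii

i → no match
ii → match
iii → match
iv. "aaaaaababac" → match
v → no match
vi → match
vii → no match
viii → match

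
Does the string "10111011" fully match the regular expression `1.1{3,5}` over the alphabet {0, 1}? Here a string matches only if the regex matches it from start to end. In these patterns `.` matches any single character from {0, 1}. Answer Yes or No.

No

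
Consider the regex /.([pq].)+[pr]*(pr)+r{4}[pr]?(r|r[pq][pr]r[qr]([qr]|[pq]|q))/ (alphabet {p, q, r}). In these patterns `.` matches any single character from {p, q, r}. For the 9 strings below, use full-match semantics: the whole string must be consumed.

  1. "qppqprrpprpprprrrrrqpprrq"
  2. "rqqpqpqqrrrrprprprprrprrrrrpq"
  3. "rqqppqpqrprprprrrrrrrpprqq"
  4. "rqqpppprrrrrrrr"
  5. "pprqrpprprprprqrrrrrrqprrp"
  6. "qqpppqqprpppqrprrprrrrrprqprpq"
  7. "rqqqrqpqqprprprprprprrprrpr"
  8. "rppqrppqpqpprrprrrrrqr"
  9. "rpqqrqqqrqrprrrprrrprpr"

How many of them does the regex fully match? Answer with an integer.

1

1 → no match
2 → no match
3 → match
4 → no match
5 → no match
6 → no match
7 → no match
8 → no match
9 → no match
Total matched: 1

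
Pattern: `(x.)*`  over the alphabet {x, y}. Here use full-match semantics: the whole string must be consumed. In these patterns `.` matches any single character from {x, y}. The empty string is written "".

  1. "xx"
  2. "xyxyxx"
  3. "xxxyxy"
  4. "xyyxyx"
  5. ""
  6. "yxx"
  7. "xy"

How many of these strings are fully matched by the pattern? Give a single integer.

5

1 → match
2 → match
3 → match
4 → no match
5 → match
6 → no match
7 → match
Total matched: 5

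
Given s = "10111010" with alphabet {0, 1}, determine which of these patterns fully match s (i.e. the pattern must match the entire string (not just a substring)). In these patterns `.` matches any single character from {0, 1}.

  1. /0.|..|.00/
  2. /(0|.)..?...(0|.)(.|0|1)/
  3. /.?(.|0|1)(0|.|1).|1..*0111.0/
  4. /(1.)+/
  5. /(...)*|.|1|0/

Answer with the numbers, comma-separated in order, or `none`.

2, 4

1 → no match
2 → match
3 → no match
4 → match
5 → no match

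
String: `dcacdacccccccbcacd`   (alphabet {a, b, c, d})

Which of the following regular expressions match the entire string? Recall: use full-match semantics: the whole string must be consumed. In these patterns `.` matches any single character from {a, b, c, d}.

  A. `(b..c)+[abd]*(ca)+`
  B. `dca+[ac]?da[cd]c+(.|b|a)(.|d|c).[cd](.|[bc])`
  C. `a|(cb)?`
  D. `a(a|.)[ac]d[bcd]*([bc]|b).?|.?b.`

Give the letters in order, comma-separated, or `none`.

A → no match — must start with `b`
B → match
C → no match
D → no match

B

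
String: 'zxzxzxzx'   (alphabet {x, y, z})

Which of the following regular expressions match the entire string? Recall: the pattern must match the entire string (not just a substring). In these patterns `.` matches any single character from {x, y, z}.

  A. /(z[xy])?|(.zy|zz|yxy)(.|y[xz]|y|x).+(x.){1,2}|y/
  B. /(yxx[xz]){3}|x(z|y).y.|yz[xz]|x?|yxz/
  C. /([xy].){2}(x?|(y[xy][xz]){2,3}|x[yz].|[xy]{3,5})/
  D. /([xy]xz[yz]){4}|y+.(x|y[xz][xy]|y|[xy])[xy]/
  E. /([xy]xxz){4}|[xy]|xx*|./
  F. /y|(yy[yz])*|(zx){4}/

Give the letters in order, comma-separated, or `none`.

A → no match
B → no match
C → no match
D → no match
E → no match
F → match

F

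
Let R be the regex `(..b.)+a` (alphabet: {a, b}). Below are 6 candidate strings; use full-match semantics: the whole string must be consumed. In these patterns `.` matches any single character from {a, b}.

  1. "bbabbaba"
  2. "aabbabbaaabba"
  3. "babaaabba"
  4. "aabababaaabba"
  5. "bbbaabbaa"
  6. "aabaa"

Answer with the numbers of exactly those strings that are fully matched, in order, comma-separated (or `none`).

1 → no match
2 → match
3 → match
4 → match
5 → match
6 → match

2, 3, 4, 5, 6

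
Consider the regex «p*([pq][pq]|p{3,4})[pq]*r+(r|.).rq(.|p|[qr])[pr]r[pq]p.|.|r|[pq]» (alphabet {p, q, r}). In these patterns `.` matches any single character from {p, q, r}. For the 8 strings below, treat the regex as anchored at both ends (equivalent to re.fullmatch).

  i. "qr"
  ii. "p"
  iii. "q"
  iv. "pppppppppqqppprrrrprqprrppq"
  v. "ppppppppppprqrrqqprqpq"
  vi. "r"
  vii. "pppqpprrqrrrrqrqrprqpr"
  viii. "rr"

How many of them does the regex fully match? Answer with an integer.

i → no match
ii → match
iii → match
iv → match
v → match
vi → match
vii → no match
viii → no match
Total matched: 5

5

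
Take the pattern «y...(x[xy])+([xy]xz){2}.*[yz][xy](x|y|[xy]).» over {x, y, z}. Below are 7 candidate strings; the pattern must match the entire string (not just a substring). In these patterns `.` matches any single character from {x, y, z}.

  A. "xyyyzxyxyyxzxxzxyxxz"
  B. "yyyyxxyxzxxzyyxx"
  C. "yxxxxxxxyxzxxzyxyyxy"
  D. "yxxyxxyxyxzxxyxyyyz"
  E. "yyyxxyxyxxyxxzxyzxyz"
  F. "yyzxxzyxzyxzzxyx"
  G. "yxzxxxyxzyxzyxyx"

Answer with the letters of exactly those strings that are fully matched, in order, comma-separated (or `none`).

B, C, G

A → no match — must start with "y"
B → match
C → match
D → no match
E → no match
F → no match
G → match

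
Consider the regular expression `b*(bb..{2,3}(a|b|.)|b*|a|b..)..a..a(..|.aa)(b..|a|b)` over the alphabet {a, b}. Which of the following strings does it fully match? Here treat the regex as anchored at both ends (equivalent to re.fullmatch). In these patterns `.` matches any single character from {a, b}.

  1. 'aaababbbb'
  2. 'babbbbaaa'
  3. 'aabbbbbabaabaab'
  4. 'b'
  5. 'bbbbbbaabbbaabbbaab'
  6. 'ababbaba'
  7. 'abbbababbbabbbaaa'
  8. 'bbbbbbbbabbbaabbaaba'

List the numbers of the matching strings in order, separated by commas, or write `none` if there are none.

8

1 → no match
2 → no match
3 → no match
4 → no match
5 → no match
6 → no match
7 → no match
8 → match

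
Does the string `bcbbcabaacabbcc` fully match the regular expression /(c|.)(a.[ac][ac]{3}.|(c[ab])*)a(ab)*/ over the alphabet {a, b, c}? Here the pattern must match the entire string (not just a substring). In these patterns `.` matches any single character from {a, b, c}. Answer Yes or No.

No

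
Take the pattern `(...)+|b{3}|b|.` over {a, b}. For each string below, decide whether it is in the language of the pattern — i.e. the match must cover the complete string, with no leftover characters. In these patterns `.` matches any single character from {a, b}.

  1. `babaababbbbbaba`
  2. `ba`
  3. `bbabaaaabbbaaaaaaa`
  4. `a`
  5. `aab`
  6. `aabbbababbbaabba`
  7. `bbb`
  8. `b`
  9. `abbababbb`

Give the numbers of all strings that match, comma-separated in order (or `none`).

1, 3, 4, 5, 7, 8, 9

1 → match
2 → no match
3 → match
4 → match
5 → match
6 → no match
7 → match
8 → match
9 → match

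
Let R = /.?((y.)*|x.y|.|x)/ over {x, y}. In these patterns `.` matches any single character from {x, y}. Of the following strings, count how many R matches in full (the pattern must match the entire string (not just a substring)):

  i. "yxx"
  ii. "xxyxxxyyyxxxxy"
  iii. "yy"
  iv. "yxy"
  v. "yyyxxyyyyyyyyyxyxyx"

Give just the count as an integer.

1

i → no match
ii → no match
iii → match
iv → no match
v → no match
Total matched: 1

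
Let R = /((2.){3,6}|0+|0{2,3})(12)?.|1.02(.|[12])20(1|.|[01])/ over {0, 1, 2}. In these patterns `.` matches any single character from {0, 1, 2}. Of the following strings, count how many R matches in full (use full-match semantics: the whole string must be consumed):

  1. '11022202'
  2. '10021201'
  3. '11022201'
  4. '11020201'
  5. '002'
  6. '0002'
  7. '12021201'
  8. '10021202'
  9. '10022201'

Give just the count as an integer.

9

1 → match
2 → match
3 → match
4 → match
5 → match
6 → match
7 → match
8 → match
9 → match
Total matched: 9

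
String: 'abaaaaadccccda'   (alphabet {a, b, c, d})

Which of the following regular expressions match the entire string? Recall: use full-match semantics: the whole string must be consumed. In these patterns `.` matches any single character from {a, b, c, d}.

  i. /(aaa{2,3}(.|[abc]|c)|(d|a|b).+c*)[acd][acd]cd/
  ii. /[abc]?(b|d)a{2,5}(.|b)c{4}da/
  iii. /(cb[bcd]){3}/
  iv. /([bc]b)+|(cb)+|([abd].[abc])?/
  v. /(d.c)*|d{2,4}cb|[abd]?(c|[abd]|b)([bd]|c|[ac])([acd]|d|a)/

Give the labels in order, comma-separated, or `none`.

ii

i → no match — must end with 'cd'
ii → match
iii → no match — must start with 'cb'
iv → no match
v → no match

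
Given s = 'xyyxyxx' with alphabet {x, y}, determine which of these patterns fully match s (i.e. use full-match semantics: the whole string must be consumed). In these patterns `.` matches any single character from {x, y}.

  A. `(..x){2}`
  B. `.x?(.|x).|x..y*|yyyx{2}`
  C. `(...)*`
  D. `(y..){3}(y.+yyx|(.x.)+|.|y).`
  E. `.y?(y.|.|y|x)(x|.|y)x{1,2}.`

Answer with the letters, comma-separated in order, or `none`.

A → no match
B → no match
C → no match
D → no match — must start with 'y'
E → match

E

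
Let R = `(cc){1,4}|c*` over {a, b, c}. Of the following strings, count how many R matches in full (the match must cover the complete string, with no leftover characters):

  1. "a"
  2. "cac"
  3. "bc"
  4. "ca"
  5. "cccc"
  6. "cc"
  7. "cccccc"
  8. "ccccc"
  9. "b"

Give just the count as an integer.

1 → no match
2 → no match
3 → no match
4 → no match
5 → match
6 → match
7 → match
8 → match
9 → no match
Total matched: 4

4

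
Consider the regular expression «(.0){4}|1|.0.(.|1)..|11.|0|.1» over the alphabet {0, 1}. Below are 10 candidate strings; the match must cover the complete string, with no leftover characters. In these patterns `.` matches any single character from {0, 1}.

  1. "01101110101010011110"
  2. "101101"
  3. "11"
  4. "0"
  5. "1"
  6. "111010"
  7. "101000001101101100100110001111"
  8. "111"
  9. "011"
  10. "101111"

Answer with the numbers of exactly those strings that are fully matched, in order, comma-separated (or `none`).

2, 3, 4, 5, 8, 10

1 → no match
2 → match
3 → match
4 → match
5 → match
6 → no match
7 → no match
8 → match
9 → no match
10 → match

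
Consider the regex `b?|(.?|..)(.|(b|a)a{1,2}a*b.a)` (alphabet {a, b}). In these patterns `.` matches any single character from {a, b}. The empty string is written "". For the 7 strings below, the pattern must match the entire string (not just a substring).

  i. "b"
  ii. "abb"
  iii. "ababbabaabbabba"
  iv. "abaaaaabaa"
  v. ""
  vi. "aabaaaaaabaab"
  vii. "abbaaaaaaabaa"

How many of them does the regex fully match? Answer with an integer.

5

i → match
ii → match
iii → no match
iv → match
v → match
vi → no match
vii → match
Total matched: 5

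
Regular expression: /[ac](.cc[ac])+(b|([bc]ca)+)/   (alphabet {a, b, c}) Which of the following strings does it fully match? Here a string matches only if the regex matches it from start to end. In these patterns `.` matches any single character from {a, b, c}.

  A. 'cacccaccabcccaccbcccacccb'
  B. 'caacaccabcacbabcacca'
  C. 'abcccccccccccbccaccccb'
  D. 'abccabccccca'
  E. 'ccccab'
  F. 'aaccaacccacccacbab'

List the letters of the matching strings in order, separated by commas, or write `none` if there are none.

C, D, E

A → no match
B → no match
C → match
D → match
E → match
F → no match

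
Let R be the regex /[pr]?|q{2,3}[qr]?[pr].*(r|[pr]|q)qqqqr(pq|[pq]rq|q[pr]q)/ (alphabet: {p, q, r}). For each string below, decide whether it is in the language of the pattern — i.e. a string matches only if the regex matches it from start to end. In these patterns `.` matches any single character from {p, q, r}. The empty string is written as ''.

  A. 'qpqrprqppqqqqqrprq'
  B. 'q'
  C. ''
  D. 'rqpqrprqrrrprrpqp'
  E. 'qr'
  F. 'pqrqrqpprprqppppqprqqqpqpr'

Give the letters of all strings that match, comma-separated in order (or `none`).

C

A → no match
B → no match
C → match
D → no match
E → no match
F → no match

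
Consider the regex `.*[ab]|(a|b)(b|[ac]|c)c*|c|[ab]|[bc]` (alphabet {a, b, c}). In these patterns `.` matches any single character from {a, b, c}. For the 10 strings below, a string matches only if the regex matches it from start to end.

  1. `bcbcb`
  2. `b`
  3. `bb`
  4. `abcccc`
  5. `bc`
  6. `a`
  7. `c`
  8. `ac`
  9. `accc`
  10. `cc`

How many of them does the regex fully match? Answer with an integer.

9

1 → match
2 → match
3 → match
4 → match
5 → match
6 → match
7 → match
8 → match
9 → match
10 → no match
Total matched: 9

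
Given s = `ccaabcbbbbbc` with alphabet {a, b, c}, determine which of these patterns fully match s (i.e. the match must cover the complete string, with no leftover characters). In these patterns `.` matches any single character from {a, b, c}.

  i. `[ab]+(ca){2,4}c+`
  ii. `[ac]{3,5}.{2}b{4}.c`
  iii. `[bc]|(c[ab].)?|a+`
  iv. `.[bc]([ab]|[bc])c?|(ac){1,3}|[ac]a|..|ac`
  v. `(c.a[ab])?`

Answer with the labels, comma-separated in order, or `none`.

i → no match
ii → match
iii → no match
iv → no match
v → no match

ii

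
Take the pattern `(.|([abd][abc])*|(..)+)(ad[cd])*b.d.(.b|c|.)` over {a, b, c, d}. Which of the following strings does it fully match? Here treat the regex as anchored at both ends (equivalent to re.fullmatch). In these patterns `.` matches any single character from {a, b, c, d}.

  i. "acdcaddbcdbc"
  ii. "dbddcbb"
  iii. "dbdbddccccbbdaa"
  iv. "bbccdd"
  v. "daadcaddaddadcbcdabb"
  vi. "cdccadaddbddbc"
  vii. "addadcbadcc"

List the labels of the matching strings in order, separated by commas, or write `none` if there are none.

i. "acdcaddbcdbc" → match
ii. "dbddcbb" → match
iii → match
iv. "bbccdd" → no match
v → match
vi → match
vii. "addadcbadcc" → match

i, ii, iii, v, vi, vii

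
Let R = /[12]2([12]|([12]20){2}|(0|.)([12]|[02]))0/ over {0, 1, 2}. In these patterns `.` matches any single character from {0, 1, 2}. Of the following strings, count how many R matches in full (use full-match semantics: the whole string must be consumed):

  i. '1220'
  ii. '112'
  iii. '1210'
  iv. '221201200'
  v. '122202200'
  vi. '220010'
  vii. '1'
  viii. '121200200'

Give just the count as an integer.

4

i. '1220' → match
ii. '112' → no match — must end with '0'
iii. '1210' → match
iv. '221201200' → match
v. '122202200' → match
vi. '220010' → no match
vii. '1' → no match — must end with '0'
viii. '121200200' → no match
Total matched: 4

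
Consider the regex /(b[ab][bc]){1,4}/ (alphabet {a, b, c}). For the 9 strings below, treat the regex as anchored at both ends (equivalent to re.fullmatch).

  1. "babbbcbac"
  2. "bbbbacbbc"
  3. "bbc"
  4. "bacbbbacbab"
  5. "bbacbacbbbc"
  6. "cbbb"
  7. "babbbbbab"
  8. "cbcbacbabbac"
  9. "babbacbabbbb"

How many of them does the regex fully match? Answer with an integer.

5

1 → match
2 → match
3 → match
4 → no match
5 → no match
6 → no match — must start with "b"
7 → match
8 → no match — must start with "b"
9 → match
Total matched: 5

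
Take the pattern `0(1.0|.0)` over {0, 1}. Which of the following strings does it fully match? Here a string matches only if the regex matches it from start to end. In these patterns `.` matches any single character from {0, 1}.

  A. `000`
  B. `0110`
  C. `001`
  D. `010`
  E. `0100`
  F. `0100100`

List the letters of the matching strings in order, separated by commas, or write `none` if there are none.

A. `000` → match
B. `0110` → match
C. `001` → no match — must end with `0`
D. `010` → match
E. `0100` → match
F. `0100100` → no match

A, B, D, E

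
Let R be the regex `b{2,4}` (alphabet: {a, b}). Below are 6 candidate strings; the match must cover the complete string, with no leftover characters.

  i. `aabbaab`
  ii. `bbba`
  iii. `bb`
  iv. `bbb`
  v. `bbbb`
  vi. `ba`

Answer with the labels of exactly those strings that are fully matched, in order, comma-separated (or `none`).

iii, iv, v

i → no match — must start with `b`
ii → no match — must end with `b`
iii → match
iv → match
v → match
vi → no match — must end with `b`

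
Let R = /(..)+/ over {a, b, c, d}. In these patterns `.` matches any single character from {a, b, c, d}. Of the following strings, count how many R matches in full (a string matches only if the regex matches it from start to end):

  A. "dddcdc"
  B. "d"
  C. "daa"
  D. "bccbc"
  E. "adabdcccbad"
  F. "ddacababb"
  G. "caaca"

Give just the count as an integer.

1

A → match
B → no match
C → no match
D → no match
E → no match
F → no match
G → no match
Total matched: 1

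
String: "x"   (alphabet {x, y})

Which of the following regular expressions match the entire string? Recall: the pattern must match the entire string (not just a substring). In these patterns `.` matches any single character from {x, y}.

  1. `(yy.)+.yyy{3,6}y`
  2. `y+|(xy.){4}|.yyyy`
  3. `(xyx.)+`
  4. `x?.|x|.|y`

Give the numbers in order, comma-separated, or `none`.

4

1 → no match — must start with "yy"
2 → no match
3 → no match — must start with "xyx"
4 → match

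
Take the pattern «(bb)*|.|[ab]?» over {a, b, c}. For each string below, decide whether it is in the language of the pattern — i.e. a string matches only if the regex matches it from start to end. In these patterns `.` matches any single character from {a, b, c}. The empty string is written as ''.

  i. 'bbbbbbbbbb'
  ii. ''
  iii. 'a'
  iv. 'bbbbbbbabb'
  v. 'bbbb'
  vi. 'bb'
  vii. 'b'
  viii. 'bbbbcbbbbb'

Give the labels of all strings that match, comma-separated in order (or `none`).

i → match
ii → match
iii → match
iv → no match
v → match
vi → match
vii → match
viii → no match

i, ii, iii, v, vi, vii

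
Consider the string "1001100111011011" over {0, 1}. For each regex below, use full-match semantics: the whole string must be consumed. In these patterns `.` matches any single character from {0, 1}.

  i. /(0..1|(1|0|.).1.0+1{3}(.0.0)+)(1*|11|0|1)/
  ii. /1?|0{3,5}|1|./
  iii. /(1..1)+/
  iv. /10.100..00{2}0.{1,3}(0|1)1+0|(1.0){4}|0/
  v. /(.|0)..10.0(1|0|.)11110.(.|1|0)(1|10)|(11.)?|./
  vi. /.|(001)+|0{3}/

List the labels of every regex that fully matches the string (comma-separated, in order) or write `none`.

i → no match
ii → no match
iii → match
iv → no match
v → no match
vi → no match

iii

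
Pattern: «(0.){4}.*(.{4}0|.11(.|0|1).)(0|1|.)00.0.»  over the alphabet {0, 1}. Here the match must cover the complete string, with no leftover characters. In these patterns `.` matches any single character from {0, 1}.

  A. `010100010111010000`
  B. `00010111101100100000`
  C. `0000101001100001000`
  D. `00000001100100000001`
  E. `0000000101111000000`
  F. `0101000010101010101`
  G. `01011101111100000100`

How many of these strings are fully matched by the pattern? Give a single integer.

2

A → no match
B → no match
C → no match
D → match
E → match
F → no match
G → no match
Total matched: 2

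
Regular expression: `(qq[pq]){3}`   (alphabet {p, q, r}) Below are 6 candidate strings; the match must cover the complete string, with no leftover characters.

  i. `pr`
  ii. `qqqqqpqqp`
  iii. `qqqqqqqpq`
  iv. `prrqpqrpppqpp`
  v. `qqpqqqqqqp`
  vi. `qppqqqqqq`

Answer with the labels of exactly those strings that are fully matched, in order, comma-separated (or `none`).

ii

i → no match — must start with `qq`
ii → match
iii → no match
iv → no match — must start with `qq`
v → no match
vi → no match — must start with `qq`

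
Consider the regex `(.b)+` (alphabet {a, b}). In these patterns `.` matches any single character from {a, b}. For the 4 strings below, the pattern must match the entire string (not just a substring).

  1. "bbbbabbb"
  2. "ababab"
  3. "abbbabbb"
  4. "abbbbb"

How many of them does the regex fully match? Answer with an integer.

4

1 → match
2 → match
3 → match
4 → match
Total matched: 4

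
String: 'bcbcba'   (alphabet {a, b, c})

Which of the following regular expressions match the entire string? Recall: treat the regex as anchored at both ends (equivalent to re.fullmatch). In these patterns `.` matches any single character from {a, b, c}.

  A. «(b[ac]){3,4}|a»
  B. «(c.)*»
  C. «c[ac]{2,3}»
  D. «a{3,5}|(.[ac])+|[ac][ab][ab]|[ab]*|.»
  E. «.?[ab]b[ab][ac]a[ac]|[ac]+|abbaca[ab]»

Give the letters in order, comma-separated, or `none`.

A → match
B → no match
C → no match — must start with 'c'
D → match
E → no match

A, D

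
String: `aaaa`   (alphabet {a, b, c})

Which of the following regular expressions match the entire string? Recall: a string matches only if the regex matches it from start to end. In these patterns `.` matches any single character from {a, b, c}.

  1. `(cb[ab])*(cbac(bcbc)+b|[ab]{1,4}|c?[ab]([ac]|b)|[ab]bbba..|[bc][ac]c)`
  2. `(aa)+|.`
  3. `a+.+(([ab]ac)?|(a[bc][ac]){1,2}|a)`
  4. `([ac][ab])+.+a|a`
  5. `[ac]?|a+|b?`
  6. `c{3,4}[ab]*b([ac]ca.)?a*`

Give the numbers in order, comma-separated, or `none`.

1, 2, 3, 4, 5

1 → match
2 → match
3 → match
4 → match
5 → match
6 → no match — must start with `c`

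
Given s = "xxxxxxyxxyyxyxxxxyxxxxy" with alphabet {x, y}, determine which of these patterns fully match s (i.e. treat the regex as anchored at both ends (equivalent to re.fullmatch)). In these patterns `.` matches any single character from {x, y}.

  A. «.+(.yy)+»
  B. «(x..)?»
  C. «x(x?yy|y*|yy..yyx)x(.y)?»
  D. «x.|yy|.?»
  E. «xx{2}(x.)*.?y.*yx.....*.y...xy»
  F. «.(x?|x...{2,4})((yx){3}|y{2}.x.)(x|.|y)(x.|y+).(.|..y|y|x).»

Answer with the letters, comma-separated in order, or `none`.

E

A → no match — must end with "yy"
B → no match
C → no match
D → no match
E → match
F → no match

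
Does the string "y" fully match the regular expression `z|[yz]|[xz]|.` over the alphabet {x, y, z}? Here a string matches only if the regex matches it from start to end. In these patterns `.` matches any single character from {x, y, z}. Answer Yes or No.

Yes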